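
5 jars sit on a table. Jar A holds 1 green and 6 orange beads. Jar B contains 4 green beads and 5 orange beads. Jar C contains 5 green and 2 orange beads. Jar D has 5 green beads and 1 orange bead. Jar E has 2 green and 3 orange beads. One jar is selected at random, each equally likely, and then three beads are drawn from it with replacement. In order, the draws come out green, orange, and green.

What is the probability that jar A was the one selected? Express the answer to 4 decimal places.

0.0361

Compute the likelihood of the observed sequence for each case: P(data | jar A) = (1/7)(6/7)(1/7) = 0.017493; P(data | jar B) = (4/9)(5/9)(4/9) = 0.10974; P(data | jar C) = (5/7)(2/7)(5/7) = 0.14577; P(data | jar D) = (5/6)(1/6)(5/6) = 0.11574; P(data | jar E) = (2/5)(3/5)(2/5) = 0.096.
Multiplying each by its prior: 1/5 · 0.017493 = 0.0034985, 1/5 · 0.10974 = 0.021948, 1/5 · 0.14577 = 0.029155, 1/5 · 0.11574 = 0.023148, 1/5 · 0.096 = 0.0192; with total 0.096949.
Therefore the posterior P(jar A | data) = (0.0034985) / (0.096949) = 0.036086.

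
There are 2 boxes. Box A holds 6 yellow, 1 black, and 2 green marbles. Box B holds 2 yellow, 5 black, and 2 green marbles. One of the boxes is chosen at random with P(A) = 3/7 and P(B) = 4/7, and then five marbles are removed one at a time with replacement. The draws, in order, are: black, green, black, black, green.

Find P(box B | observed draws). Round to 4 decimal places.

0.9940

Under each hypothesis, the probability of the observed sequence is: P(data | box A) = (1/9)(2/9)(1/9)(1/9)(2/9) = 6.774e-05; P(data | box B) = (5/9)(2/9)(5/9)(5/9)(2/9) = 0.0084675.
Multiplying each by its prior: 3/7 · 6.774e-05 = 2.9032e-05, 4/7 · 0.0084675 = 0.0048386; summing to 0.0048676.
By Bayes' rule, P(box B | data) = (0.0048386) / (0.0048676) = 0.99404.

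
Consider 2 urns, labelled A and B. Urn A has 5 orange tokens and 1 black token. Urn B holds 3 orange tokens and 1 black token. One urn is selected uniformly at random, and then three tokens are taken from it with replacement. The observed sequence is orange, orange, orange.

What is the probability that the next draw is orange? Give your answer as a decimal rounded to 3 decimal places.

Compute the likelihood of the observed sequence for each case: P(data | urn A) = (5/6)(5/6)(5/6) = 0.5787; P(data | urn B) = (3/4)(3/4)(3/4) = 0.42188.
Multiplying each by its prior: 1/2 · 0.5787 = 0.28935, 1/2 · 0.42188 = 0.21094; summing to 0.50029.
The posterior is then P(urn A | data) = 0.57837, P(urn B | data) = 0.42163.
The predictive probability is P(orange next | data) = (5/6)(0.57837) + (3/4)(0.42163) = 0.7982.

0.798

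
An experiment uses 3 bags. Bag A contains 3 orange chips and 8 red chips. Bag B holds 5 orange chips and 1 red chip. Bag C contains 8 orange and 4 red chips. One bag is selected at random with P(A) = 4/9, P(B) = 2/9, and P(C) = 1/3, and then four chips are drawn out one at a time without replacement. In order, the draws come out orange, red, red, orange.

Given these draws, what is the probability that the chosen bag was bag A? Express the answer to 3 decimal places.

0.500

Under each hypothesis, the probability of the observed sequence is: P(data | bag A) = (3/11)(8/10)(7/9)(2/8) = 0.042424; P(data | bag B) = (5/6)(1/5)(0/4) = 0; P(data | bag C) = (8/12)(4/11)(3/10)(7/9) = 0.056566.
The prior-weighted likelihoods are 4/9 · 0.042424 = 0.018855, 2/9 · 0 = 0, 1/3 · 0.056566 = 0.018855; summing to 0.03771.
Therefore the posterior P(bag A | data) = (0.018855) / (0.03771) = 0.5.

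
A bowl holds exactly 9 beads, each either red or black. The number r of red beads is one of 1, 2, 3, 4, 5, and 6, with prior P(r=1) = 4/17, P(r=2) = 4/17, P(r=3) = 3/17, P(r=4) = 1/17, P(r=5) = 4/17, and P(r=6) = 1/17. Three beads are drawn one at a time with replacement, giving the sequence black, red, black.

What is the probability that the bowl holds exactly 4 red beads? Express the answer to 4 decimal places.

0.0692

Compute the likelihood of the observed sequence for each case: P(data | r = 1) = (8/9)(1/9)(8/9) = 0.087791; P(data | r = 2) = (7/9)(2/9)(7/9) = 0.13443; P(data | r = 3) = (6/9)(3/9)(6/9) = 0.14815; P(data | r = 4) = (5/9)(4/9)(5/9) = 0.13717; P(data | r = 5) = (4/9)(5/9)(4/9) = 0.10974; P(data | r = 6) = (3/9)(6/9)(3/9) = 0.074074.
The prior-weighted likelihoods are 4/17 · 0.087791 = 0.020657, 4/17 · 0.13443 = 0.031631, 3/17 · 0.14815 = 0.026144, 1/17 · 0.13717 = 0.0080691, 4/17 · 0.10974 = 0.025821, 1/17 · 0.074074 = 0.0043573; summing to 0.11668.
Hence P(r = 4 | data) = (0.0080691) / (0.11668) = 0.069156.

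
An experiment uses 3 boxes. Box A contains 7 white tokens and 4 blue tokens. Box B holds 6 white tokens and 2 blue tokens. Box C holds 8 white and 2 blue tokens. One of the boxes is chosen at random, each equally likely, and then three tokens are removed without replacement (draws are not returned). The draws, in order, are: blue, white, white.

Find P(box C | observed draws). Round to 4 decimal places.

The likelihood of the observed sequence under each hypothesis: P(data | box A) = (4/11)(7/10)(6/9) = 0.1697; P(data | box B) = (2/8)(6/7)(5/6) = 0.17857; P(data | box C) = (2/10)(8/9)(7/8) = 0.15556.
The prior-weighted likelihoods are 1/3 · 0.1697 = 0.056566, 1/3 · 0.17857 = 0.059524, 1/3 · 0.15556 = 0.051852; these sum to 0.16794.
So P(box C | data) = (0.051852) / (0.16794) = 0.30875.

0.3087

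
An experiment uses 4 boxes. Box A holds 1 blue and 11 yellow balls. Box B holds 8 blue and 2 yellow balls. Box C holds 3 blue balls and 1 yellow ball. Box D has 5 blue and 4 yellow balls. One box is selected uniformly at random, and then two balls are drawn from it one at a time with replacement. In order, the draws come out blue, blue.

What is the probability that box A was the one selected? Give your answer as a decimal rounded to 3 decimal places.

0.005

Under each hypothesis, the probability of the observed sequence is: P(data | box A) = (1/12)(1/12) = 0.0069444; P(data | box B) = (8/10)(8/10) = 0.64; P(data | box C) = (3/4)(3/4) = 0.5625; P(data | box D) = (5/9)(5/9) = 0.30864.
Weighting by the prior gives 1/4 · 0.0069444 = 0.0017361, 1/4 · 0.64 = 0.16, 1/4 · 0.5625 = 0.14062, 1/4 · 0.30864 = 0.07716; with total 0.37952.
So P(box A | data) = (0.0017361) / (0.37952) = 0.0045745.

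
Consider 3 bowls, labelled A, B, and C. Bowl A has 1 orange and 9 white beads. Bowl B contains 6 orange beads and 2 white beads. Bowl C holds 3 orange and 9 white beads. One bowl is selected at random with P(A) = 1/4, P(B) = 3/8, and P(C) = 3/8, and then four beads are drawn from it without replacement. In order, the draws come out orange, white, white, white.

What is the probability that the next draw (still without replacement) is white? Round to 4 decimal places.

The likelihood of the observed sequence under each hypothesis: P(data | bowl A) = (1/10)(9/9)(8/8)(7/7) = 1/10; P(data | bowl B) = (6/8)(2/7)(1/6)(0/5) = 0; P(data | bowl C) = (3/12)(9/11)(8/10)(7/9) = 7/55.
The prior-weighted likelihoods are 1/4 · 1/10 = 1/40, 3/8 · 0 = 0, 3/8 · 7/55 = 21/440; summing to 4/55.
Normalising, the posterior is P(bowl A | data) = 11/32, P(bowl B | data) = 0, P(bowl C | data) = 21/32.
The predictive probability is P(white next | data) = (1)(11/32) + (3/4)(21/32) = 107/128.

0.8359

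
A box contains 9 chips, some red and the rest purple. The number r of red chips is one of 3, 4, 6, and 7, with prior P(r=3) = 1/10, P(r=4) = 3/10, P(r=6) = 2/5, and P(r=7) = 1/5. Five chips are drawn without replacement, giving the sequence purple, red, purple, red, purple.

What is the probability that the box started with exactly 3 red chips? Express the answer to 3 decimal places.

0.200

Under each hypothesis, the probability of the observed sequence is: P(data | r = 3) = (6/9)(3/8)(5/7)(2/6)(4/5) = 1/21; P(data | r = 4) = (5/9)(4/8)(4/7)(3/6)(3/5) = 1/21; P(data | r = 6) = (3/9)(6/8)(2/7)(5/6)(1/5) = 1/84; P(data | r = 7) = (2/9)(7/8)(1/7)(6/6)(0/5) = 0.
Weighting by the prior gives 1/10 · 1/21 = 1/210, 3/10 · 1/21 = 1/70, 2/5 · 1/84 = 1/210, 1/5 · 0 = 0; with total 1/42.
Therefore the posterior P(r = 3 | data) = (1/210) / (1/42) = 1/5.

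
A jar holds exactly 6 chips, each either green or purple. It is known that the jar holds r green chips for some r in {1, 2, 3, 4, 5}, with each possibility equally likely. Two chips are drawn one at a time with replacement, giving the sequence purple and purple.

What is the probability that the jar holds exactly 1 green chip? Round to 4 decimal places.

0.4545

Under each hypothesis, the probability of the observed sequence is: P(data | r = 1) = (5/6)(5/6) = 25/36; P(data | r = 2) = (4/6)(4/6) = 4/9; P(data | r = 3) = (3/6)(3/6) = 1/4; P(data | r = 4) = (2/6)(2/6) = 1/9; P(data | r = 5) = (1/6)(1/6) = 1/36.
Weighting by the prior gives 1/5 · 25/36 = 5/36, 1/5 · 4/9 = 4/45, 1/5 · 1/4 = 1/20, 1/5 · 1/9 = 1/45, 1/5 · 1/36 = 1/180; with total 11/36.
Therefore the posterior P(r = 1 | data) = (5/36) / (11/36) = 5/11.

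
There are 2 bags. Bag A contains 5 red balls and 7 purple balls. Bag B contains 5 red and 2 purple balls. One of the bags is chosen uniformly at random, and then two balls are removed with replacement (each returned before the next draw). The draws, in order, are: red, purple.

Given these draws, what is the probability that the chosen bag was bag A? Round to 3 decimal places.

Compute the likelihood of the observed sequence for each case: P(data | bag A) = (5/12)(7/12) = 0.24306; P(data | bag B) = (5/7)(2/7) = 0.20408.
Weighting by the prior gives 1/2 · 0.24306 = 0.12153, 1/2 · 0.20408 = 0.10204; summing to 0.22357.
By Bayes' rule, P(bag A | data) = (0.12153) / (0.22357) = 0.54358.

0.544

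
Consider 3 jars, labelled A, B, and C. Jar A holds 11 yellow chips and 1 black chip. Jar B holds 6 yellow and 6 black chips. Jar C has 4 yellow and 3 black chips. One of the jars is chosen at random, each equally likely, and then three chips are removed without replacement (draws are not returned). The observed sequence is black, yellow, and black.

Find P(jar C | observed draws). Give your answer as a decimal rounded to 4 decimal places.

0.4560

The likelihood of the observed sequence under each hypothesis: P(data | jar A) = (1/12)(11/11)(0/10) = 0; P(data | jar B) = (6/12)(6/11)(5/10) = 0.13636; P(data | jar C) = (3/7)(4/6)(2/5) = 0.11429.
Multiplying each by its prior: 1/3 · 0 = 0, 1/3 · 0.13636 = 0.045455, 1/3 · 0.11429 = 0.038095; summing to 0.08355.
Therefore the posterior P(jar C | data) = (0.038095) / (0.08355) = 0.45596.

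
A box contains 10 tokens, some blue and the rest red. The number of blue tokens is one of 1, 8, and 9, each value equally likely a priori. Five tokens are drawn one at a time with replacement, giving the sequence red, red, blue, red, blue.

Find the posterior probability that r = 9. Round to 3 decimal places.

0.061

Compute the likelihood of the observed sequence for each case: P(data | r = 1) = (9/10)(9/10)(1/10)(9/10)(1/10) = 0.00729; P(data | r = 8) = (2/10)(2/10)(8/10)(2/10)(8/10) = 0.00512; P(data | r = 9) = (1/10)(1/10)(9/10)(1/10)(9/10) = 0.00081.
Weighting by the prior gives 1/3 · 0.00729 = 0.00243, 1/3 · 0.00512 = 0.0017067, 1/3 · 0.00081 = 0.00027; summing to 0.0044067.
Hence P(r = 9 | data) = (0.00027) / (0.0044067) = 0.061271.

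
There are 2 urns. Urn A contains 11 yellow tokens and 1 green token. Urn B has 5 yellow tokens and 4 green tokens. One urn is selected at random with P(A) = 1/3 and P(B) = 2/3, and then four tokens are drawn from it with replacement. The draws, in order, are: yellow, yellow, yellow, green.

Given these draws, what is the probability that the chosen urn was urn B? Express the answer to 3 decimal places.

0.704

Compute the likelihood of the observed sequence for each case: P(data | urn A) = (11/12)(11/12)(11/12)(1/12) = 0.064188; P(data | urn B) = (5/9)(5/9)(5/9)(4/9) = 0.076208.
Multiplying each by its prior: 1/3 · 0.064188 = 0.021396, 2/3 · 0.076208 = 0.050805; summing to 0.072201.
By Bayes' rule, P(urn B | data) = (0.050805) / (0.072201) = 0.70366.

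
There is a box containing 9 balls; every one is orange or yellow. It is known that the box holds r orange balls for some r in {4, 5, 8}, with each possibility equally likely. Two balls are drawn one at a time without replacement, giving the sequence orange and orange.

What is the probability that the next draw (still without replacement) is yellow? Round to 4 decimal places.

The likelihood of the observed sequence under each hypothesis: P(data | r = 4) = (4/9)(3/8) = 1/6; P(data | r = 5) = (5/9)(4/8) = 5/18; P(data | r = 8) = (8/9)(7/8) = 7/9.
Multiplying each by its prior: 1/3 · 1/6 = 1/18, 1/3 · 5/18 = 5/54, 1/3 · 7/9 = 7/27; summing to 11/27.
Dividing through by the total gives posterior P(r = 4 | data) = 3/22, P(r = 5 | data) = 5/22, P(r = 8 | data) = 7/11.
The predictive probability is P(yellow next | data) = (5/7)(3/22) + (4/7)(5/22) + (1/7)(7/11) = 7/22.

0.3182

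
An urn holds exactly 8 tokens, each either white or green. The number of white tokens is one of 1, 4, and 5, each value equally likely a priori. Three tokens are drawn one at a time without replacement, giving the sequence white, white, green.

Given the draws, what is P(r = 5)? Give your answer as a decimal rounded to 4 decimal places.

For each hypothesis, P(data | H) works out to: P(data | r = 1) = (1/8)(0/7) = 0; P(data | r = 4) = (4/8)(3/7)(4/6) = 1/7; P(data | r = 5) = (5/8)(4/7)(3/6) = 5/28.
The prior-weighted likelihoods are 1/3 · 0 = 0, 1/3 · 1/7 = 1/21, 1/3 · 5/28 = 5/84; with total 3/28.
By Bayes' rule, P(r = 5 | data) = (5/84) / (3/28) = 5/9.

0.5556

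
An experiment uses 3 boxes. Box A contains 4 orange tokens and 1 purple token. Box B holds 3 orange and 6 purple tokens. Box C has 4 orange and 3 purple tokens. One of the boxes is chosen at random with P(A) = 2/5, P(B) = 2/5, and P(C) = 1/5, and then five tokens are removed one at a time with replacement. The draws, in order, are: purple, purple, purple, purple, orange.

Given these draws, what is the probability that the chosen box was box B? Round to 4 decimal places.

Under each hypothesis, the probability of the observed sequence is: P(data | box A) = (1/5)(1/5)(1/5)(1/5)(4/5) = 0.00128; P(data | box B) = (6/9)(6/9)(6/9)(6/9)(3/9) = 0.065844; P(data | box C) = (3/7)(3/7)(3/7)(3/7)(4/7) = 0.019278.
The prior-weighted likelihoods are 2/5 · 0.00128 = 0.000512, 2/5 · 0.065844 = 0.026337, 1/5 · 0.019278 = 0.0038555; with total 0.030705.
Therefore the posterior P(box B | data) = (0.026337) / (0.030705) = 0.85776.

0.8578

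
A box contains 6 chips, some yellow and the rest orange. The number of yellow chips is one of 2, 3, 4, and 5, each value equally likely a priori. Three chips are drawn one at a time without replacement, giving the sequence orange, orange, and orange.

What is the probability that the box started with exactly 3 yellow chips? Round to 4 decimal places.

Under each hypothesis, the probability of the observed sequence is: P(data | r = 2) = (4/6)(3/5)(2/4) = 1/5; P(data | r = 3) = (3/6)(2/5)(1/4) = 1/20; P(data | r = 4) = (2/6)(1/5)(0/4) = 0; P(data | r = 5) = (1/6)(0/5) = 0.
Multiplying each by its prior: 1/4 · 1/5 = 1/20, 1/4 · 1/20 = 1/80, 1/4 · 0 = 0, 1/4 · 0 = 0; summing to 1/16.
By Bayes' rule, P(r = 3 | data) = (1/80) / (1/16) = 1/5.

0.2000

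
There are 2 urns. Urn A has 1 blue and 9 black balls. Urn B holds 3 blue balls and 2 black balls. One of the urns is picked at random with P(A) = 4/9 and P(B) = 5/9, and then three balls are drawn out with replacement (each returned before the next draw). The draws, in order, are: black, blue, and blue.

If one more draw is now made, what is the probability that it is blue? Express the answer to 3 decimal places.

Compute the likelihood of the observed sequence for each case: P(data | urn A) = (9/10)(1/10)(1/10) = 9/1000; P(data | urn B) = (2/5)(3/5)(3/5) = 18/125.
Multiplying each by its prior: 4/9 · 9/1000 = 1/250, 5/9 · 18/125 = 2/25; summing to 21/250.
Dividing through by the total gives posterior P(urn A | data) = 1/21, P(urn B | data) = 20/21.
Averaging over the posterior, P(blue next | data) = (1/10)(1/21) + (3/5)(20/21) = 121/210.

0.576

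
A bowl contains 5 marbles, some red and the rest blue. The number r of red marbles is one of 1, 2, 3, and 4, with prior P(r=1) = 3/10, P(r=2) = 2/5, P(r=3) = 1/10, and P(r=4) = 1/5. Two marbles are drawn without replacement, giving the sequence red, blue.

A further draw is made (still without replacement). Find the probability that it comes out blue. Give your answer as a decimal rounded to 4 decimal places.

Under each hypothesis, the probability of the observed sequence is: P(data | r = 1) = (1/5)(4/4) = 1/5; P(data | r = 2) = (2/5)(3/4) = 3/10; P(data | r = 3) = (3/5)(2/4) = 3/10; P(data | r = 4) = (4/5)(1/4) = 1/5.
Multiplying each by its prior: 3/10 · 1/5 = 3/50, 2/5 · 3/10 = 3/25, 1/10 · 3/10 = 3/100, 1/5 · 1/5 = 1/25; summing to 1/4.
Normalising, the posterior is P(r = 1 | data) = 6/25, P(r = 2 | data) = 12/25, P(r = 3 | data) = 3/25, P(r = 4 | data) = 4/25.
Averaging over the posterior, P(blue next | data) = (1)(6/25) + (2/3)(12/25) + (1/3)(3/25) + (0)(4/25) = 3/5.

0.6000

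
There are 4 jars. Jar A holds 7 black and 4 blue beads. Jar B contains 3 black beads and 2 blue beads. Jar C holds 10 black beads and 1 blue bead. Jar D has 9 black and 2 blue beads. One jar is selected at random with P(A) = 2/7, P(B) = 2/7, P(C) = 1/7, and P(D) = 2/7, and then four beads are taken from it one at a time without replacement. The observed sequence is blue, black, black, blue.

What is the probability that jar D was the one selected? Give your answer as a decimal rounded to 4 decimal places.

0.1000

For each hypothesis, P(data | H) works out to: P(data | jar A) = (4/11)(7/10)(6/9)(3/8) = 7/110; P(data | jar B) = (2/5)(3/4)(2/3)(1/2) = 1/10; P(data | jar C) = (1/11)(10/10)(9/9)(0/8) = 0; P(data | jar D) = (2/11)(9/10)(8/9)(1/8) = 1/55.
Multiplying each by its prior: 2/7 · 7/110 = 1/55, 2/7 · 1/10 = 1/35, 1/7 · 0 = 0, 2/7 · 1/55 = 2/385; these sum to 4/77.
So P(jar D | data) = (2/385) / (4/77) = 1/10.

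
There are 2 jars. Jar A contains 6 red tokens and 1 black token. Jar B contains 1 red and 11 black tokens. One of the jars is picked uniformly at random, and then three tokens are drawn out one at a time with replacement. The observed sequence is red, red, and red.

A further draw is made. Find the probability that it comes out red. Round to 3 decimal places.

For each hypothesis, P(data | H) works out to: P(data | jar A) = (6/7)(6/7)(6/7) = 0.62974; P(data | jar B) = (1/12)(1/12)(1/12) = 0.0005787.
Weighting by the prior gives 1/2 · 0.62974 = 0.31487, 1/2 · 0.0005787 = 0.00028935; with total 0.31516.
Normalising, the posterior is P(jar A | data) = 0.99908, P(jar B | data) = 0.00091812.
Averaging over the posterior, P(red next | data) = (6/7)(0.99908) + (1/12)(0.00091812) = 0.85643.

0.856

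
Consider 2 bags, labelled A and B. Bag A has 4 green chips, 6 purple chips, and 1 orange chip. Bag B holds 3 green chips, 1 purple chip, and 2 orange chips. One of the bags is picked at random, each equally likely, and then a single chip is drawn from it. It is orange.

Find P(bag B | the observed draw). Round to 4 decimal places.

Under each hypothesis, the probability of this draw is: P(data | bag A) = (1/11) = 1/11; P(data | bag B) = (2/6) = 1/3.
Weighting by the prior gives 1/2 · 1/11 = 1/22, 1/2 · 1/3 = 1/6; summing to 7/33.
By Bayes' rule, P(bag B | data) = (1/6) / (7/33) = 11/14.

0.7857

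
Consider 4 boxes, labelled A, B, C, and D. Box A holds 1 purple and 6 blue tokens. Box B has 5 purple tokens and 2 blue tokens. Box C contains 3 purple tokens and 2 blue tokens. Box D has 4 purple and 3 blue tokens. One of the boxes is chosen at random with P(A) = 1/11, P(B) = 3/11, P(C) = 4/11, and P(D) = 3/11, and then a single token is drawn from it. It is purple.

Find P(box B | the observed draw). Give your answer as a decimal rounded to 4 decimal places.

0.3348

For each hypothesis, P(data | H) works out to: P(data | box A) = (1/7) = 1/7; P(data | box B) = (5/7) = 5/7; P(data | box C) = (3/5) = 3/5; P(data | box D) = (4/7) = 4/7.
Weighting by the prior gives 1/11 · 1/7 = 1/77, 3/11 · 5/7 = 15/77, 4/11 · 3/5 = 12/55, 3/11 · 4/7 = 12/77; summing to 32/55.
Hence P(box B | data) = (15/77) / (32/55) = 75/224.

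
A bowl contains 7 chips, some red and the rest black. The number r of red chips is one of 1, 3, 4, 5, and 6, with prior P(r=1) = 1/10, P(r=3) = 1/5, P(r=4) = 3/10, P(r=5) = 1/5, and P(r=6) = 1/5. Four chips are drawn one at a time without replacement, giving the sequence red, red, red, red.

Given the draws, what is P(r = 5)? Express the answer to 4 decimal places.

Under each hypothesis, the probability of the observed sequence is: P(data | r = 1) = (1/7)(0/6) = 0; P(data | r = 3) = (3/7)(2/6)(1/5)(0/4) = 0; P(data | r = 4) = (4/7)(3/6)(2/5)(1/4) = 1/35; P(data | r = 5) = (5/7)(4/6)(3/5)(2/4) = 1/7; P(data | r = 6) = (6/7)(5/6)(4/5)(3/4) = 3/7.
Multiplying each by its prior: 1/10 · 0 = 0, 1/5 · 0 = 0, 3/10 · 1/35 = 3/350, 1/5 · 1/7 = 1/35, 1/5 · 3/7 = 3/35; these sum to 43/350.
Therefore the posterior P(r = 5 | data) = (1/35) / (43/350) = 10/43.

0.2326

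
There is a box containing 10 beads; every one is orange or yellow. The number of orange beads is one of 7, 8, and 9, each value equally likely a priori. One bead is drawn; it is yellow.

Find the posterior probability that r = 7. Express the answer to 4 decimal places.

Compute the likelihood of this draw for each case: P(data | r = 7) = (3/10) = 3/10; P(data | r = 8) = (2/10) = 1/5; P(data | r = 9) = (1/10) = 1/10.
The prior-weighted likelihoods are 1/3 · 3/10 = 1/10, 1/3 · 1/5 = 1/15, 1/3 · 1/10 = 1/30; summing to 1/5.
Therefore the posterior P(r = 7 | data) = (1/10) / (1/5) = 1/2.

0.5000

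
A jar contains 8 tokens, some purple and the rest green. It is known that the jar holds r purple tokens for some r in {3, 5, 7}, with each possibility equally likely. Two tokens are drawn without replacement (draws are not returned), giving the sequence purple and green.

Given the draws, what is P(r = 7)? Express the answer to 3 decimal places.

0.189

Compute the likelihood of the observed sequence for each case: P(data | r = 3) = (3/8)(5/7) = 15/56; P(data | r = 5) = (5/8)(3/7) = 15/56; P(data | r = 7) = (7/8)(1/7) = 1/8.
The prior-weighted likelihoods are 1/3 · 15/56 = 5/56, 1/3 · 15/56 = 5/56, 1/3 · 1/8 = 1/24; with total 37/168.
By Bayes' rule, P(r = 7 | data) = (1/24) / (37/168) = 7/37.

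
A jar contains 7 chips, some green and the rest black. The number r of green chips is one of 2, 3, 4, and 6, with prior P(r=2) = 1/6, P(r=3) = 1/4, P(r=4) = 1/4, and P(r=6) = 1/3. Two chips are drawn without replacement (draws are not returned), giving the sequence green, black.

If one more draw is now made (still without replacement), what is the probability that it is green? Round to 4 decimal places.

For each hypothesis, P(data | H) works out to: P(data | r = 2) = (2/7)(5/6) = 5/21; P(data | r = 3) = (3/7)(4/6) = 2/7; P(data | r = 4) = (4/7)(3/6) = 2/7; P(data | r = 6) = (6/7)(1/6) = 1/7.
Multiplying each by its prior: 1/6 · 5/21 = 5/126, 1/4 · 2/7 = 1/14, 1/4 · 2/7 = 1/14, 1/3 · 1/7 = 1/21; with total 29/126.
The posterior is then P(r = 2 | data) = 5/29, P(r = 3 | data) = 9/29, P(r = 4 | data) = 9/29, P(r = 6 | data) = 6/29.
The predictive probability is P(green next | data) = (1/5)(5/29) + (2/5)(9/29) + (3/5)(9/29) + (1)(6/29) = 16/29.

0.5517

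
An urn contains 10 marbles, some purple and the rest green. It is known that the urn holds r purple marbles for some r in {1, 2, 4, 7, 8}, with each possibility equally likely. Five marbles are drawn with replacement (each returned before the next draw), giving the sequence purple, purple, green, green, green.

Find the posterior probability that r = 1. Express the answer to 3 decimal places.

Compute the likelihood of the observed sequence for each case: P(data | r = 1) = (1/10)(1/10)(9/10)(9/10)(9/10) = 0.00729; P(data | r = 2) = (2/10)(2/10)(8/10)(8/10)(8/10) = 0.02048; P(data | r = 4) = (4/10)(4/10)(6/10)(6/10)(6/10) = 0.03456; P(data | r = 7) = (7/10)(7/10)(3/10)(3/10)(3/10) = 0.01323; P(data | r = 8) = (8/10)(8/10)(2/10)(2/10)(2/10) = 0.00512.
The prior-weighted likelihoods are 1/5 · 0.00729 = 0.001458, 1/5 · 0.02048 = 0.004096, 1/5 · 0.03456 = 0.006912, 1/5 · 0.01323 = 0.002646, 1/5 · 0.00512 = 0.001024; these sum to 0.016136.
By Bayes' rule, P(r = 1 | data) = (0.001458) / (0.016136) = 0.090357.

0.090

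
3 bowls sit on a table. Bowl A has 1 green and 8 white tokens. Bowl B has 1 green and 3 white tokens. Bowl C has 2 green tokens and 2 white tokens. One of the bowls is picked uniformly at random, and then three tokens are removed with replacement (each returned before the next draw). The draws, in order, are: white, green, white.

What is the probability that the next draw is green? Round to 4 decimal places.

The likelihood of the observed sequence under each hypothesis: P(data | bowl A) = (8/9)(1/9)(8/9) = 0.087791; P(data | bowl B) = (3/4)(1/4)(3/4) = 0.14062; P(data | bowl C) = (2/4)(2/4)(2/4) = 0.125.
Multiplying each by its prior: 1/3 · 0.087791 = 0.029264, 1/3 · 0.14062 = 0.046875, 1/3 · 0.125 = 0.041667; summing to 0.11781.
Dividing through by the total gives posterior P(bowl A | data) = 0.24841, P(bowl B | data) = 0.3979, P(bowl C | data) = 0.35369.
So P(green next | data) = Σ P(green next | H) P(H | data) = (1/9)(0.24841) + (1/4)(0.3979) + (1/2)(0.35369) = 0.30392.

0.3039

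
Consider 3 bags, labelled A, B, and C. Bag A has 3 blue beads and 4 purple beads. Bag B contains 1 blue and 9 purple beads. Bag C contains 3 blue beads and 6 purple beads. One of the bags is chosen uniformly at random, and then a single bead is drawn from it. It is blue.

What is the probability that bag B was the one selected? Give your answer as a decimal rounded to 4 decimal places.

0.1160

The likelihood of this draw under each hypothesis: P(data | bag A) = (3/7) = 3/7; P(data | bag B) = (1/10) = 1/10; P(data | bag C) = (3/9) = 1/3.
Multiplying each by its prior: 1/3 · 3/7 = 1/7, 1/3 · 1/10 = 1/30, 1/3 · 1/3 = 1/9; with total 181/630.
Therefore the posterior P(bag B | data) = (1/30) / (181/630) = 21/181.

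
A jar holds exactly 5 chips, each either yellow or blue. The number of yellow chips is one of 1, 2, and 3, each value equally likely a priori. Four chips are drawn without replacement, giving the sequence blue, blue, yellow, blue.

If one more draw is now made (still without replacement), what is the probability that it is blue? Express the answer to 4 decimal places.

0.6667

The likelihood of the observed sequence under each hypothesis: P(data | r = 1) = (4/5)(3/4)(1/3)(2/2) = 1/5; P(data | r = 2) = (3/5)(2/4)(2/3)(1/2) = 1/10; P(data | r = 3) = (2/5)(1/4)(3/3)(0/2) = 0.
The prior-weighted likelihoods are 1/3 · 1/5 = 1/15, 1/3 · 1/10 = 1/30, 1/3 · 0 = 0; with total 1/10.
The posterior is then P(r = 1 | data) = 2/3, P(r = 2 | data) = 1/3, P(r = 3 | data) = 0.
So P(blue next | data) = Σ P(blue next | H) P(H | data) = (1)(2/3) + (0)(1/3) = 2/3.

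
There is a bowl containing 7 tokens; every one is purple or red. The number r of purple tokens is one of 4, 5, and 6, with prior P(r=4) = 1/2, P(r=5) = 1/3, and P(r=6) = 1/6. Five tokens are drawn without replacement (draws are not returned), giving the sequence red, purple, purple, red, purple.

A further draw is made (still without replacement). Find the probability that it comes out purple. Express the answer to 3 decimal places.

0.679

For each hypothesis, P(data | H) works out to: P(data | r = 4) = (3/7)(4/6)(3/5)(2/4)(2/3) = 2/35; P(data | r = 5) = (2/7)(5/6)(4/5)(1/4)(3/3) = 1/21; P(data | r = 6) = (1/7)(6/6)(5/5)(0/4) = 0.
The prior-weighted likelihoods are 1/2 · 2/35 = 1/35, 1/3 · 1/21 = 1/63, 1/6 · 0 = 0; these sum to 2/45.
The posterior is then P(r = 4 | data) = 9/14, P(r = 5 | data) = 5/14, P(r = 6 | data) = 0.
Averaging over the posterior, P(purple next | data) = (1/2)(9/14) + (1)(5/14) = 19/28.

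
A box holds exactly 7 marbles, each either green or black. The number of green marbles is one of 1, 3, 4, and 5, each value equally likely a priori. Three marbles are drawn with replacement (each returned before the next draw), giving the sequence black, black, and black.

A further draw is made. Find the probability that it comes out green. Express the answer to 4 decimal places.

Under each hypothesis, the probability of the observed sequence is: P(data | r = 1) = (6/7)(6/7)(6/7) = 0.62974; P(data | r = 3) = (4/7)(4/7)(4/7) = 0.18659; P(data | r = 4) = (3/7)(3/7)(3/7) = 0.078717; P(data | r = 5) = (2/7)(2/7)(2/7) = 0.023324.
Multiplying each by its prior: 1/4 · 0.62974 = 0.15743, 1/4 · 0.18659 = 0.046647, 1/4 · 0.078717 = 0.019679, 1/4 · 0.023324 = 0.0058309; with total 0.22959.
Dividing through by the total gives posterior P(r = 1 | data) = 0.68571, P(r = 3 | data) = 0.20317, P(r = 4 | data) = 0.085714, P(r = 5 | data) = 0.025397.
The predictive probability is P(green next | data) = (1/7)(0.68571) + (3/7)(0.20317) + (4/7)(0.085714) + (5/7)(0.025397) = 0.25215.

0.2522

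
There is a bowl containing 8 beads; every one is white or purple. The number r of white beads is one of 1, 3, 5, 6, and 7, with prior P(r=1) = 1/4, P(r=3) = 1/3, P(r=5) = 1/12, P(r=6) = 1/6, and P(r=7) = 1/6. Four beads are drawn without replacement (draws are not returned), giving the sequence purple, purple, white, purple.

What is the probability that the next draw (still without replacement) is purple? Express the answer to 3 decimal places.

0.717

For each hypothesis, P(data | H) works out to: P(data | r = 1) = (7/8)(6/7)(1/6)(5/5) = 1/8; P(data | r = 3) = (5/8)(4/7)(3/6)(3/5) = 3/28; P(data | r = 5) = (3/8)(2/7)(5/6)(1/5) = 1/56; P(data | r = 6) = (2/8)(1/7)(6/6)(0/5) = 0; P(data | r = 7) = (1/8)(0/7) = 0.
The prior-weighted likelihoods are 1/4 · 1/8 = 1/32, 1/3 · 3/28 = 1/28, 1/12 · 1/56 = 1/672, 1/6 · 0 = 0, 1/6 · 0 = 0; with total 23/336.
The posterior is then P(r = 1 | data) = 21/46, P(r = 3 | data) = 12/23, P(r = 5 | data) = 1/46, P(r = 6 | data) = 0, P(r = 7 | data) = 0.
So P(purple next | data) = Σ P(purple next | H) P(H | data) = (1)(21/46) + (1/2)(12/23) + (0)(1/46) = 33/46.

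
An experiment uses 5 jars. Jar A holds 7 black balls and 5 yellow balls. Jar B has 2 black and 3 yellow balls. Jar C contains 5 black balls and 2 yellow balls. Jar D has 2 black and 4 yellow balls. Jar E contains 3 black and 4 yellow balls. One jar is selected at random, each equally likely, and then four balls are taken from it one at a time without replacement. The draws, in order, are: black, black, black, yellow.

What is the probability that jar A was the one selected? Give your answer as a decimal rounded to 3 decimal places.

0.340

For each hypothesis, P(data | H) works out to: P(data | jar A) = (7/12)(6/11)(5/10)(5/9) = 0.088384; P(data | jar B) = (2/5)(1/4)(0/3) = 0; P(data | jar C) = (5/7)(4/6)(3/5)(2/4) = 0.14286; P(data | jar D) = (2/6)(1/5)(0/4) = 0; P(data | jar E) = (3/7)(2/6)(1/5)(4/4) = 0.028571.
Weighting by the prior gives 1/5 · 0.088384 = 0.017677, 1/5 · 0 = 0, 1/5 · 0.14286 = 0.028571, 1/5 · 0 = 0, 1/5 · 0.028571 = 0.0057143; summing to 0.051962.
Therefore the posterior P(jar A | data) = (0.017677) / (0.051962) = 0.34018.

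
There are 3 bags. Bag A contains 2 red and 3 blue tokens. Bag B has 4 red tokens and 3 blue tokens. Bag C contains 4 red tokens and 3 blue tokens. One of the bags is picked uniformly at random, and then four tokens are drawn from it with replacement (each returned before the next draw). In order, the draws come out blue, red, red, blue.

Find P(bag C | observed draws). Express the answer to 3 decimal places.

0.338

Compute the likelihood of the observed sequence for each case: P(data | bag A) = (3/5)(2/5)(2/5)(3/5) = 0.0576; P(data | bag B) = (3/7)(4/7)(4/7)(3/7) = 0.059975; P(data | bag C) = (3/7)(4/7)(4/7)(3/7) = 0.059975.
Weighting by the prior gives 1/3 · 0.0576 = 0.0192, 1/3 · 0.059975 = 0.019992, 1/3 · 0.059975 = 0.019992; summing to 0.059183.
Therefore the posterior P(bag C | data) = (0.019992) / (0.059183) = 0.33779.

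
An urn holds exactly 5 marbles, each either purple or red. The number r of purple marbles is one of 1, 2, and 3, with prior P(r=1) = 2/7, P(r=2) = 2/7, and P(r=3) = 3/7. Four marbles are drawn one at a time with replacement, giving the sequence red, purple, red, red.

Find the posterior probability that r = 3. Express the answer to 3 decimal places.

0.234

Compute the likelihood of the observed sequence for each case: P(data | r = 1) = (4/5)(1/5)(4/5)(4/5) = 0.1024; P(data | r = 2) = (3/5)(2/5)(3/5)(3/5) = 0.0864; P(data | r = 3) = (2/5)(3/5)(2/5)(2/5) = 0.0384.
The prior-weighted likelihoods are 2/7 · 0.1024 = 0.029257, 2/7 · 0.0864 = 0.024686, 3/7 · 0.0384 = 0.016457; with total 0.0704.
So P(r = 3 | data) = (0.016457) / (0.0704) = 0.23377.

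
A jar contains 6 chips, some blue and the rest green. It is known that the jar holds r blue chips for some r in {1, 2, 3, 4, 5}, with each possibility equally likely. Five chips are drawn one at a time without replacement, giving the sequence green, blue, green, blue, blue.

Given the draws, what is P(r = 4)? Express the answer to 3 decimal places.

0.571

Compute the likelihood of the observed sequence for each case: P(data | r = 1) = (5/6)(1/5)(4/4)(0/3) = 0; P(data | r = 2) = (4/6)(2/5)(3/4)(1/3)(0/2) = 0; P(data | r = 3) = (3/6)(3/5)(2/4)(2/3)(1/2) = 1/20; P(data | r = 4) = (2/6)(4/5)(1/4)(3/3)(2/2) = 1/15; P(data | r = 5) = (1/6)(5/5)(0/4) = 0.
The prior-weighted likelihoods are 1/5 · 0 = 0, 1/5 · 0 = 0, 1/5 · 1/20 = 1/100, 1/5 · 1/15 = 1/75, 1/5 · 0 = 0; with total 7/300.
Therefore the posterior P(r = 4 | data) = (1/75) / (7/300) = 4/7.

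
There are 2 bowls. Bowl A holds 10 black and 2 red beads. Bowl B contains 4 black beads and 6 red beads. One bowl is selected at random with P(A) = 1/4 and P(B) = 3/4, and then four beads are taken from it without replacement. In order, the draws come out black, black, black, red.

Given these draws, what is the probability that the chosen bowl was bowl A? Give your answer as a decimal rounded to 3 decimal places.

0.586

Compute the likelihood of the observed sequence for each case: P(data | bowl A) = (10/12)(9/11)(8/10)(2/9) = 0.12121; P(data | bowl B) = (4/10)(3/9)(2/8)(6/7) = 0.028571.
Weighting by the prior gives 1/4 · 0.12121 = 0.030303, 3/4 · 0.028571 = 0.021429; these sum to 0.051732.
By Bayes' rule, P(bowl A | data) = (0.030303) / (0.051732) = 0.58577.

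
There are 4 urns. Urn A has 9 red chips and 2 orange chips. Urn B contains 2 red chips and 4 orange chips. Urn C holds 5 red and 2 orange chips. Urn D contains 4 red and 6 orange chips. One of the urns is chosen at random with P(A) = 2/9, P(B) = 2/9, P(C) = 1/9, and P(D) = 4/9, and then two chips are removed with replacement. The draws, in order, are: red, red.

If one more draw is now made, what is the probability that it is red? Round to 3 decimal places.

Under each hypothesis, the probability of the observed sequence is: P(data | urn A) = (9/11)(9/11) = 0.66942; P(data | urn B) = (2/6)(2/6) = 0.11111; P(data | urn C) = (5/7)(5/7) = 0.5102; P(data | urn D) = (4/10)(4/10) = 0.16.
Multiplying each by its prior: 2/9 · 0.66942 = 0.14876, 2/9 · 0.11111 = 0.024691, 1/9 · 0.5102 = 0.056689, 4/9 · 0.16 = 0.071111; these sum to 0.30125.
The posterior is then P(urn A | data) = 0.49381, P(urn B | data) = 0.081962, P(urn C | data) = 0.18818, P(urn D | data) = 0.23605.
The predictive probability is P(red next | data) = (9/11)(0.49381) + (1/3)(0.081962) + (5/7)(0.18818) + (2/5)(0.23605) = 0.66018.

0.660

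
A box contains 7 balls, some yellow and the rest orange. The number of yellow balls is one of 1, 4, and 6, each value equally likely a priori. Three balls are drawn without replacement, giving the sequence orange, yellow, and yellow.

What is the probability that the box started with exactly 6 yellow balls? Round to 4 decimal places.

Compute the likelihood of the observed sequence for each case: P(data | r = 1) = (6/7)(1/6)(0/5) = 0; P(data | r = 4) = (3/7)(4/6)(3/5) = 6/35; P(data | r = 6) = (1/7)(6/6)(5/5) = 1/7.
Multiplying each by its prior: 1/3 · 0 = 0, 1/3 · 6/35 = 2/35, 1/3 · 1/7 = 1/21; summing to 11/105.
Hence P(r = 6 | data) = (1/21) / (11/105) = 5/11.

0.4545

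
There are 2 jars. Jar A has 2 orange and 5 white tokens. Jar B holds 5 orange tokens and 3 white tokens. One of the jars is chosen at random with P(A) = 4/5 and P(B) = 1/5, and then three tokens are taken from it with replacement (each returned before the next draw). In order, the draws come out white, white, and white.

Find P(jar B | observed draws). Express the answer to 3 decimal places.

0.035

For each hypothesis, P(data | H) works out to: P(data | jar A) = (5/7)(5/7)(5/7) = 0.36443; P(data | jar B) = (3/8)(3/8)(3/8) = 0.052734.
Weighting by the prior gives 4/5 · 0.36443 = 0.29155, 1/5 · 0.052734 = 0.010547; with total 0.30209.
By Bayes' rule, P(jar B | data) = (0.010547) / (0.30209) = 0.034913.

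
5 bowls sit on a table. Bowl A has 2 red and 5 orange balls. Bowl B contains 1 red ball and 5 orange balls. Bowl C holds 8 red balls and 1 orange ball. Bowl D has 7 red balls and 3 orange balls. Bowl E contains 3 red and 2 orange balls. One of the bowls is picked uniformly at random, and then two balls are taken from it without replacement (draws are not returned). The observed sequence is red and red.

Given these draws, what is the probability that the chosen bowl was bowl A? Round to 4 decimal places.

0.0299

The likelihood of the observed sequence under each hypothesis: P(data | bowl A) = (2/7)(1/6) = 0.047619; P(data | bowl B) = (1/6)(0/5) = 0; P(data | bowl C) = (8/9)(7/8) = 0.77778; P(data | bowl D) = (7/10)(6/9) = 0.46667; P(data | bowl E) = (3/5)(2/4) = 0.3.
Multiplying each by its prior: 1/5 · 0.047619 = 0.0095238, 1/5 · 0 = 0, 1/5 · 0.77778 = 0.15556, 1/5 · 0.46667 = 0.093333, 1/5 · 0.3 = 0.06; with total 0.31841.
So P(bowl A | data) = (0.0095238) / (0.31841) = 0.02991.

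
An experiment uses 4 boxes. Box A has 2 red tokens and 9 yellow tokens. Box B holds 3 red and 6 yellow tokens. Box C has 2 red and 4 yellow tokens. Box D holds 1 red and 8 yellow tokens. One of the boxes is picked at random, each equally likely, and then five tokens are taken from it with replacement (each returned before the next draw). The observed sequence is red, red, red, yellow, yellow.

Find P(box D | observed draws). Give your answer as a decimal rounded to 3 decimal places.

Under each hypothesis, the probability of the observed sequence is: P(data | box A) = (2/11)(2/11)(2/11)(9/11)(9/11) = 0.0040236; P(data | box B) = (3/9)(3/9)(3/9)(6/9)(6/9) = 0.016461; P(data | box C) = (2/6)(2/6)(2/6)(4/6)(4/6) = 0.016461; P(data | box D) = (1/9)(1/9)(1/9)(8/9)(8/9) = 0.0010838.
The prior-weighted likelihoods are 1/4 · 0.0040236 = 0.0010059, 1/4 · 0.016461 = 0.0041152, 1/4 · 0.016461 = 0.0041152, 1/4 · 0.0010838 = 0.00027096; with total 0.0095073.
Hence P(box D | data) = (0.00027096) / (0.0095073) = 0.0285.

0.029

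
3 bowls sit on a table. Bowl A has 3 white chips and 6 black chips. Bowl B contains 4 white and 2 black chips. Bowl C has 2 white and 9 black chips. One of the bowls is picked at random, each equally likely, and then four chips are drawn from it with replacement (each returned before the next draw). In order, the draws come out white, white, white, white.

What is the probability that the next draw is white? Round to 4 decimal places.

0.6446

Compute the likelihood of the observed sequence for each case: P(data | bowl A) = (3/9)(3/9)(3/9)(3/9) = 0.012346; P(data | bowl B) = (4/6)(4/6)(4/6)(4/6) = 0.19753; P(data | bowl C) = (2/11)(2/11)(2/11)(2/11) = 0.0010928.
The prior-weighted likelihoods are 1/3 · 0.012346 = 0.0041152, 1/3 · 0.19753 = 0.065844, 1/3 · 0.0010928 = 0.00036427; with total 0.070323.
Normalising, the posterior is P(bowl A | data) = 0.058519, P(bowl B | data) = 0.9363, P(bowl C | data) = 0.00518.
So P(white next | data) = Σ P(white next | H) P(H | data) = (1/3)(0.058519) + (2/3)(0.9363) + (2/11)(0.00518) = 0.64465.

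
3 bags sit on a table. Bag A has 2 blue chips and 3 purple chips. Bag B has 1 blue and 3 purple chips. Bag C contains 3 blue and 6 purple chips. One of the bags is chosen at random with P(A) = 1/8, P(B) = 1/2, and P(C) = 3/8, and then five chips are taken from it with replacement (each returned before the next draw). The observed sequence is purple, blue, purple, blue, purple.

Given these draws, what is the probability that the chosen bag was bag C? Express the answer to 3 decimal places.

0.414

The likelihood of the observed sequence under each hypothesis: P(data | bag A) = (3/5)(2/5)(3/5)(2/5)(3/5) = 0.03456; P(data | bag B) = (3/4)(1/4)(3/4)(1/4)(3/4) = 0.026367; P(data | bag C) = (6/9)(3/9)(6/9)(3/9)(6/9) = 0.032922.
Weighting by the prior gives 1/8 · 0.03456 = 0.00432, 1/2 · 0.026367 = 0.013184, 3/8 · 0.032922 = 0.012346; with total 0.029849.
Hence P(bag C | data) = (0.012346) / (0.029849) = 0.4136.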